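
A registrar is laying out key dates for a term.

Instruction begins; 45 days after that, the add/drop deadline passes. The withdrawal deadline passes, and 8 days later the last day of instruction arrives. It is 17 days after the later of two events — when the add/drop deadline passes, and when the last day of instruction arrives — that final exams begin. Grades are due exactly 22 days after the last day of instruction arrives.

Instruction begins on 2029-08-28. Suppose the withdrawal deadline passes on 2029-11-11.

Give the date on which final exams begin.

Instruction begins: Aug 28, 2029.
The add/drop deadline passes: Aug 28, 2029 + 45 days = Oct 12, 2029.
The withdrawal deadline passes: Nov 11, 2029.
The last day of instruction arrives: Nov 11, 2029 + 8 days = Nov 19, 2029.
Both prerequisites met — the add/drop deadline passes (Oct 12, 2029), the last day of instruction arrives (Nov 19, 2029); the later is Nov 19, 2029.
Final exams begin: Nov 19, 2029 + 17 days = Dec 6, 2029.

2029-12-06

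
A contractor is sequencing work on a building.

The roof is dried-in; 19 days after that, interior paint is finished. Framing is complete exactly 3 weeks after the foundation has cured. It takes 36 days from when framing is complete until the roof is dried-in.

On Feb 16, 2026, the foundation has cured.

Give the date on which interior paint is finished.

May 3, 2026

The foundation has cured: Feb 16, 2026.
Framing is complete: Feb 16, 2026 + 3 weeks = Mar 9, 2026.
The roof is dried-in: Mar 9, 2026 + 36 days = Apr 14, 2026.
Interior paint is finished: Apr 14, 2026 + 19 days = May 3, 2026.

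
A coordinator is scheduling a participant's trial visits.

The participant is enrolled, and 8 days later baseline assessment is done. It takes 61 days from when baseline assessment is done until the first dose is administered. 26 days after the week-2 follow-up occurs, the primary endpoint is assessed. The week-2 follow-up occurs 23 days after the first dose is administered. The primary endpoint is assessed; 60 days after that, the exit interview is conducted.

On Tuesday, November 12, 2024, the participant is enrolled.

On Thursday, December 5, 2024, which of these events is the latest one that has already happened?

Baseline assessment is done

The participant is enrolled: Nov 12, 2024.
Baseline assessment is done: Nov 12, 2024 + 8 days = Nov 20, 2024.
The first dose is administered: Nov 20, 2024 + 61 days = Jan 20, 2025.
The week-2 follow-up occurs: Jan 20, 2025 + 23 days = Feb 12, 2025.
The primary endpoint is assessed: Feb 12, 2025 + 26 days = Mar 10, 2025.
The exit interview is conducted: Mar 10, 2025 + 60 days = May 9, 2025.
Dec 5, 2024 falls between when baseline assessment is done (Nov 20, 2024) and when the first dose is administered (Jan 20, 2025).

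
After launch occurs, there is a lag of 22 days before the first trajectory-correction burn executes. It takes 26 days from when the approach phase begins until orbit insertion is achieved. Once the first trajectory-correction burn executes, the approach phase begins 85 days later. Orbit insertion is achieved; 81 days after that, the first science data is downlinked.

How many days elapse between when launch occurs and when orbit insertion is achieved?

133 days

Causal path: launch occurs → the first trajectory-correction burn executes → the approach phase begins → orbit insertion is achieved.
Total delay along the path: 22 + 85 + 26 = 133 days.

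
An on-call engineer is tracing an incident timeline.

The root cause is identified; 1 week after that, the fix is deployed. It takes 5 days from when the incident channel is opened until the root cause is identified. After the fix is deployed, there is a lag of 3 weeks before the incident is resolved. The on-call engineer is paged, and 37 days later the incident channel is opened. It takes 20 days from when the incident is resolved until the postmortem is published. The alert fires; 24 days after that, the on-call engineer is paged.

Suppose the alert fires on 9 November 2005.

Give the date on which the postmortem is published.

3 March 2006

The alert fires: Nov 9, 2005.
The on-call engineer is paged: Nov 9, 2005 + 24 days = Dec 3, 2005.
The incident channel is opened: Dec 3, 2005 + 37 days = Jan 9, 2006.
The root cause is identified: Jan 9, 2006 + 5 days = Jan 14, 2006.
The fix is deployed: Jan 14, 2006 + 1 week = Jan 21, 2006.
The incident is resolved: Jan 21, 2006 + 3 weeks = Feb 11, 2006.
The postmortem is published: Feb 11, 2006 + 20 days = Mar 3, 2006.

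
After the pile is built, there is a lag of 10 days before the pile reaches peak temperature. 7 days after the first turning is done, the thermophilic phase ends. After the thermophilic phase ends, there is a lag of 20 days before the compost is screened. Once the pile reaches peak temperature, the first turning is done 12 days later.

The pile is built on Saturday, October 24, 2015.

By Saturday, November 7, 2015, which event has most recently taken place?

The pile is built: Oct 24, 2015.
The pile reaches peak temperature: Oct 24, 2015 + 10 days = Nov 3, 2015.
The first turning is done: Nov 3, 2015 + 12 days = Nov 15, 2015.
The thermophilic phase ends: Nov 15, 2015 + 7 days = Nov 22, 2015.
The compost is screened: Nov 22, 2015 + 20 days = Dec 12, 2015.
Nov 7, 2015 falls between when the pile reaches peak temperature (Nov 3, 2015) and when the first turning is done (Nov 15, 2015).

The pile reaches peak temperature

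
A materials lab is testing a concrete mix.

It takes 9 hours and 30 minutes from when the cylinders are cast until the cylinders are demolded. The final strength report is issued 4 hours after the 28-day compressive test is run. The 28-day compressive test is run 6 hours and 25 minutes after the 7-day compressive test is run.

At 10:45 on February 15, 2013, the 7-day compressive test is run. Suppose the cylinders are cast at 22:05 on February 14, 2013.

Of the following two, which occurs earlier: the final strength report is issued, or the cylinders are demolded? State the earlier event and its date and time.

The 7-day compressive test is run: 10:45 Feb 15, 2013.
The 28-day compressive test is run: 10:45 Feb 15, 2013 + 6h25m = 17:10 Feb 15, 2013.
The final strength report is issued: 17:10 Feb 15, 2013 + 4h = 21:10 Feb 15, 2013.
The cylinders are cast: 22:05 Feb 14, 2013.
The cylinders are demolded: 22:05 Feb 14, 2013 + 9h30m = 07:35 Feb 15, 2013.
Comparing: the final strength report is issued at 21:10 Feb 15, 2013 vs the cylinders are demolded at 07:35 Feb 15, 2013. Earlier: the cylinders are demolded.

The cylinders are demolded — 07:35 on February 15, 2013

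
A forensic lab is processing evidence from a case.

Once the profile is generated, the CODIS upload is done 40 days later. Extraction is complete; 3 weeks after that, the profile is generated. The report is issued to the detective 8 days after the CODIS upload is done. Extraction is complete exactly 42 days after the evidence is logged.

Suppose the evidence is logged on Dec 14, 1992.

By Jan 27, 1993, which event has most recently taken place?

The evidence is logged: Dec 14, 1992.
Extraction is complete: Dec 14, 1992 + 42 days = Jan 25, 1993.
The profile is generated: Jan 25, 1993 + 3 weeks = Feb 15, 1993.
The CODIS upload is done: Feb 15, 1993 + 40 days = Mar 27, 1993.
The report is issued to the detective: Mar 27, 1993 + 8 days = Apr 4, 1993.
Jan 27, 1993 falls between when extraction is complete (Jan 25, 1993) and when the profile is generated (Feb 15, 1993).

Extraction is complete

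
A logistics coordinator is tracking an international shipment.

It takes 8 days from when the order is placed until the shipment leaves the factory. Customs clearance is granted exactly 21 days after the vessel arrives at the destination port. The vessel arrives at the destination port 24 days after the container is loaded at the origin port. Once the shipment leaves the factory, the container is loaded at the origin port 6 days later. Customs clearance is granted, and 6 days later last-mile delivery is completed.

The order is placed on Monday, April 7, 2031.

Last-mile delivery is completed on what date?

Wednesday, June 11, 2031

The order is placed: Apr 7, 2031.
The shipment leaves the factory: Apr 7, 2031 + 8 days = Apr 15, 2031.
The container is loaded at the origin port: Apr 15, 2031 + 6 days = Apr 21, 2031.
The vessel arrives at the destination port: Apr 21, 2031 + 24 days = May 15, 2031.
Customs clearance is granted: May 15, 2031 + 21 days = Jun 5, 2031.
Last-mile delivery is completed: Jun 5, 2031 + 6 days = Jun 11, 2031.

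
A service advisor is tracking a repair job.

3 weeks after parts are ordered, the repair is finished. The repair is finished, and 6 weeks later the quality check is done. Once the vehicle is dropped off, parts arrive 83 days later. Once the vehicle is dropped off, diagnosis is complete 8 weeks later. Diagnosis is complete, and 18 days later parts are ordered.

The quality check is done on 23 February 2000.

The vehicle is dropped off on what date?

The quality check is done: Feb 23, 2000.
The repair is finished: Feb 23, 2000 − 6 weeks = Jan 12, 2000.
Parts are ordered: Jan 12, 2000 − 3 weeks = Dec 22, 1999.
Diagnosis is complete: Dec 22, 1999 − 18 days = Dec 4, 1999.
The vehicle is dropped off: Dec 4, 1999 − 8 weeks = Oct 9, 1999.

9 October 1999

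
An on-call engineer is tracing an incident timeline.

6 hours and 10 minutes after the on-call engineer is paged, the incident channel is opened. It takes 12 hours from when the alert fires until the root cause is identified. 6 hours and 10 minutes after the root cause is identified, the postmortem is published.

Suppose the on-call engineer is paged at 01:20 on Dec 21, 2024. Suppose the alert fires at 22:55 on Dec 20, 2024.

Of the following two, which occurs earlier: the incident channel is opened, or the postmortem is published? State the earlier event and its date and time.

The incident channel is opened — 07:30 on Dec 21, 2024

The on-call engineer is paged: 01:20 Dec 21, 2024.
The incident channel is opened: 01:20 Dec 21, 2024 + 6h10m = 07:30 Dec 21, 2024.
The alert fires: 22:55 Dec 20, 2024.
The root cause is identified: 22:55 Dec 20, 2024 + 12h = 10:55 Dec 21, 2024.
The postmortem is published: 10:55 Dec 21, 2024 + 6h10m = 17:05 Dec 21, 2024.
Comparing: the incident channel is opened at 07:30 Dec 21, 2024 vs the postmortem is published at 17:05 Dec 21, 2024. Earlier: the incident channel is opened.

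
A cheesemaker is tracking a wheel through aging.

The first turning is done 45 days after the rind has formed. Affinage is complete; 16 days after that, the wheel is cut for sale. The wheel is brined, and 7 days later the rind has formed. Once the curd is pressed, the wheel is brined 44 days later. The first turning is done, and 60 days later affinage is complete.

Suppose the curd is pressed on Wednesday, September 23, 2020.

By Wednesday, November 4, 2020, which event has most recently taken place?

The curd is pressed: Sep 23, 2020.
The wheel is brined: Sep 23, 2020 + 44 days = Nov 6, 2020.
The rind has formed: Nov 6, 2020 + 7 days = Nov 13, 2020.
The first turning is done: Nov 13, 2020 + 45 days = Dec 28, 2020.
Affinage is complete: Dec 28, 2020 + 60 days = Feb 26, 2021.
The wheel is cut for sale: Feb 26, 2021 + 16 days = Mar 14, 2021.
Nov 4, 2020 falls between when the curd is pressed (Sep 23, 2020) and when the wheel is brined (Nov 6, 2020).

The curd is pressed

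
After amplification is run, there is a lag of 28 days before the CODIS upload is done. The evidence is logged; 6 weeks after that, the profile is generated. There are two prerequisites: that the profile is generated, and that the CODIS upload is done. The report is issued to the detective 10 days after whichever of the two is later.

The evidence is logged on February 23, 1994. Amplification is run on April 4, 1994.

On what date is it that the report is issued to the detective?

The evidence is logged: Feb 23, 1994.
The profile is generated: Feb 23, 1994 + 6 weeks = Apr 6, 1994.
Amplification is run: Apr 4, 1994.
The CODIS upload is done: Apr 4, 1994 + 28 days = May 2, 1994.
Both prerequisites met — the profile is generated (Apr 6, 1994), the CODIS upload is done (May 2, 1994); the later is May 2, 1994.
The report is issued to the detective: May 2, 1994 + 10 days = May 12, 1994.

May 12, 1994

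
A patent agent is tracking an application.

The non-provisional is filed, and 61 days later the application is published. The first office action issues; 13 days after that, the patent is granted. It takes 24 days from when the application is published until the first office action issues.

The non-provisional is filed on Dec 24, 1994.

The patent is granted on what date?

Apr 1, 1995

The non-provisional is filed: Dec 24, 1994.
The application is published: Dec 24, 1994 + 61 days = Feb 23, 1995.
The first office action issues: Feb 23, 1995 + 24 days = Mar 19, 1995.
The patent is granted: Mar 19, 1995 + 13 days = Apr 1, 1995.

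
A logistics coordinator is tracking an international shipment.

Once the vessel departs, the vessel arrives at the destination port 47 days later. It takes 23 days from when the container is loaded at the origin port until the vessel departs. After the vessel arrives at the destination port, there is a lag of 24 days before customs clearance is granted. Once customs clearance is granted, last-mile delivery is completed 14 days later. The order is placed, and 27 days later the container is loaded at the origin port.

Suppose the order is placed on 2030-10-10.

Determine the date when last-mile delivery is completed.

The order is placed: Oct 10, 2030.
The container is loaded at the origin port: Oct 10, 2030 + 27 days = Nov 6, 2030.
The vessel departs: Nov 6, 2030 + 23 days = Nov 29, 2030.
The vessel arrives at the destination port: Nov 29, 2030 + 47 days = Jan 15, 2031.
Customs clearance is granted: Jan 15, 2031 + 24 days = Feb 8, 2031.
Last-mile delivery is completed: Feb 8, 2031 + 14 days = Feb 22, 2031.

2031-02-22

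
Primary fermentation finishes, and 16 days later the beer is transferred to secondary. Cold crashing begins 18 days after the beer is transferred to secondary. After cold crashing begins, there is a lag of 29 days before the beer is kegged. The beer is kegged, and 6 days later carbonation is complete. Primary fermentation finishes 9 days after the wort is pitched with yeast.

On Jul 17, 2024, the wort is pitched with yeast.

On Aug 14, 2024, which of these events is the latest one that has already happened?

The wort is pitched with yeast: Jul 17, 2024.
Primary fermentation finishes: Jul 17, 2024 + 9 days = Jul 26, 2024.
The beer is transferred to secondary: Jul 26, 2024 + 16 days = Aug 11, 2024.
Cold crashing begins: Aug 11, 2024 + 18 days = Aug 29, 2024.
The beer is kegged: Aug 29, 2024 + 29 days = Sep 27, 2024.
Carbonation is complete: Sep 27, 2024 + 6 days = Oct 3, 2024.
Aug 14, 2024 falls between when the beer is transferred to secondary (Aug 11, 2024) and when cold crashing begins (Aug 29, 2024).

The beer is transferred to secondary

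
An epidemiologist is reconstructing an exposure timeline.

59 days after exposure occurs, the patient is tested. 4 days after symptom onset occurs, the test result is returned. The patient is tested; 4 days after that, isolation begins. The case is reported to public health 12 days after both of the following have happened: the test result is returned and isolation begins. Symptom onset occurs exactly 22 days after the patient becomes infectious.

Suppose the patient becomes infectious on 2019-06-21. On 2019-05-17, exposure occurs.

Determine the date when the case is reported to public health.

The patient becomes infectious: Jun 21, 2019.
Symptom onset occurs: Jun 21, 2019 + 22 days = Jul 13, 2019.
The test result is returned: Jul 13, 2019 + 4 days = Jul 17, 2019.
Exposure occurs: May 17, 2019.
The patient is tested: May 17, 2019 + 59 days = Jul 15, 2019.
Isolation begins: Jul 15, 2019 + 4 days = Jul 19, 2019.
Both prerequisites met — the test result is returned (Jul 17, 2019), isolation begins (Jul 19, 2019); the later is Jul 19, 2019.
The case is reported to public health: Jul 19, 2019 + 12 days = Jul 31, 2019.

2019-07-31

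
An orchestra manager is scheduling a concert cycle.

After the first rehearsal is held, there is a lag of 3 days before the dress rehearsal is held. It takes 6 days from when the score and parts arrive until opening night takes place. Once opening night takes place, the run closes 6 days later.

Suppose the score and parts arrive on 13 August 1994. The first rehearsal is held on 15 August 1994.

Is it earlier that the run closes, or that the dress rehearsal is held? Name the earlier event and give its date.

The dress rehearsal is held — 18 August 1994

The score and parts arrive: Aug 13, 1994.
Opening night takes place: Aug 13, 1994 + 6 days = Aug 19, 1994.
The run closes: Aug 19, 1994 + 6 days = Aug 25, 1994.
The first rehearsal is held: Aug 15, 1994.
The dress rehearsal is held: Aug 15, 1994 + 3 days = Aug 18, 1994.
Comparing: the run closes on Aug 25, 1994 vs the dress rehearsal is held on Aug 18, 1994. Earlier: the dress rehearsal is held.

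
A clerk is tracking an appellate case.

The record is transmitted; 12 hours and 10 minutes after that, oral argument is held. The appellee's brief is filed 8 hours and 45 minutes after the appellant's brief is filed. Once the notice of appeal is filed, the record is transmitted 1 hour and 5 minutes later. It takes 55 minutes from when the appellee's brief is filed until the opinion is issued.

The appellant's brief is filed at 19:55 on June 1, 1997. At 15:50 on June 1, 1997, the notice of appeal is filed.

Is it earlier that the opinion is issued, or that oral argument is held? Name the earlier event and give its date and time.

The appellant's brief is filed: 19:55 Jun 1, 1997.
The appellee's brief is filed: 19:55 Jun 1, 1997 + 8h45m = 04:40 Jun 2, 1997.
The opinion is issued: 04:40 Jun 2, 1997 + 55m = 05:35 Jun 2, 1997.
The notice of appeal is filed: 15:50 Jun 1, 1997.
The record is transmitted: 15:50 Jun 1, 1997 + 1h05m = 16:55 Jun 1, 1997.
Oral argument is held: 16:55 Jun 1, 1997 + 12h10m = 05:05 Jun 2, 1997.
Comparing: the opinion is issued at 05:35 Jun 2, 1997 vs oral argument is held at 05:05 Jun 2, 1997. Earlier: oral argument is held.

Oral argument is held — 05:05 on June 2, 1997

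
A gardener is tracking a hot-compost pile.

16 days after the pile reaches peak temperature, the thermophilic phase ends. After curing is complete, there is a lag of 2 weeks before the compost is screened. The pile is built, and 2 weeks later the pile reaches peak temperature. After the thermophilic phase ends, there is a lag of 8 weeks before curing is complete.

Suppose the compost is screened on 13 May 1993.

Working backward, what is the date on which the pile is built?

The compost is screened: May 13, 1993.
Curing is complete: May 13, 1993 − 2 weeks = Apr 29, 1993.
The thermophilic phase ends: Apr 29, 1993 − 8 weeks = Mar 4, 1993.
The pile reaches peak temperature: Mar 4, 1993 − 16 days = Feb 16, 1993.
The pile is built: Feb 16, 1993 − 2 weeks = Feb 2, 1993.

2 February 1993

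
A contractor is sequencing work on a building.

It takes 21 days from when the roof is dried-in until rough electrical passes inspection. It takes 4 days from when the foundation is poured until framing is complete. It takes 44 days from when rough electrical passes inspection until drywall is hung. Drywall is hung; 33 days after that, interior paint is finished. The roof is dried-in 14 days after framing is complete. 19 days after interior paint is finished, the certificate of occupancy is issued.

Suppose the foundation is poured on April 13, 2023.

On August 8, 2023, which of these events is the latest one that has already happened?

Interior paint is finished

The foundation is poured: Apr 13, 2023.
Framing is complete: Apr 13, 2023 + 4 days = Apr 17, 2023.
The roof is dried-in: Apr 17, 2023 + 14 days = May 1, 2023.
Rough electrical passes inspection: May 1, 2023 + 21 days = May 22, 2023.
Drywall is hung: May 22, 2023 + 44 days = Jul 5, 2023.
Interior paint is finished: Jul 5, 2023 + 33 days = Aug 7, 2023.
The certificate of occupancy is issued: Aug 7, 2023 + 19 days = Aug 26, 2023.
Aug 8, 2023 falls between when interior paint is finished (Aug 7, 2023) and when the certificate of occupancy is issued (Aug 26, 2023).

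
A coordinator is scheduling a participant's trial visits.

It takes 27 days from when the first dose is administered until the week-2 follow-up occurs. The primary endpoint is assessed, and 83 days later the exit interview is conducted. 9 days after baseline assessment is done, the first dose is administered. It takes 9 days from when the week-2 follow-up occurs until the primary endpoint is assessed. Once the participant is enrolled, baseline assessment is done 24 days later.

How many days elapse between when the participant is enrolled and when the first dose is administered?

33 days

Causal path: the participant is enrolled → baseline assessment is done → the first dose is administered.
Total delay along the path: 24 + 9 = 33 days.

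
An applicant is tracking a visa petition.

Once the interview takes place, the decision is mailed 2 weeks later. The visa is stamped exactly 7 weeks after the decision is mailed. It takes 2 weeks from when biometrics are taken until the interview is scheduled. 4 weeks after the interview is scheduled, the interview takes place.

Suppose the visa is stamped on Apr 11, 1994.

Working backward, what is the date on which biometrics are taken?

The visa is stamped: Apr 11, 1994.
The decision is mailed: Apr 11, 1994 − 7 weeks = Feb 21, 1994.
The interview takes place: Feb 21, 1994 − 2 weeks = Feb 7, 1994.
The interview is scheduled: Feb 7, 1994 − 4 weeks = Jan 10, 1994.
Biometrics are taken: Jan 10, 1994 − 2 weeks = Dec 27, 1993.

Dec 27, 1993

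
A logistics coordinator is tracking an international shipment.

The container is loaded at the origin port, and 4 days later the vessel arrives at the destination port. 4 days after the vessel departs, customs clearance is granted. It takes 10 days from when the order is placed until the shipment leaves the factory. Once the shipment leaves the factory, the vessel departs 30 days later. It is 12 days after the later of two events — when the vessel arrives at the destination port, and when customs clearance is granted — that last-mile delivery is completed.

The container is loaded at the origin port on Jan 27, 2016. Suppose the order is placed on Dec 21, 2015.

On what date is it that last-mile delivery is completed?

The container is loaded at the origin port: Jan 27, 2016.
The vessel arrives at the destination port: Jan 27, 2016 + 4 days = Jan 31, 2016.
The order is placed: Dec 21, 2015.
The shipment leaves the factory: Dec 21, 2015 + 10 days = Dec 31, 2015.
The vessel departs: Dec 31, 2015 + 30 days = Jan 30, 2016.
Customs clearance is granted: Jan 30, 2016 + 4 days = Feb 3, 2016.
Both prerequisites met — the vessel arrives at the destination port (Jan 31, 2016), customs clearance is granted (Feb 3, 2016); the later is Feb 3, 2016.
Last-mile delivery is completed: Feb 3, 2016 + 12 days = Feb 15, 2016.

Feb 15, 2016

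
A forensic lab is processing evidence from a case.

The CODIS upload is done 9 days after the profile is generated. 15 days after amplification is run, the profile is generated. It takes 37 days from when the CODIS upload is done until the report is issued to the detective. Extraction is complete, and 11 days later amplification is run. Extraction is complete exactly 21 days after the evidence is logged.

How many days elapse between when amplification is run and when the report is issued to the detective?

61 days

Causal path: amplification is run → the profile is generated → the CODIS upload is done → the report is issued to the detective.
Total delay along the path: 15 + 9 + 37 = 61 days.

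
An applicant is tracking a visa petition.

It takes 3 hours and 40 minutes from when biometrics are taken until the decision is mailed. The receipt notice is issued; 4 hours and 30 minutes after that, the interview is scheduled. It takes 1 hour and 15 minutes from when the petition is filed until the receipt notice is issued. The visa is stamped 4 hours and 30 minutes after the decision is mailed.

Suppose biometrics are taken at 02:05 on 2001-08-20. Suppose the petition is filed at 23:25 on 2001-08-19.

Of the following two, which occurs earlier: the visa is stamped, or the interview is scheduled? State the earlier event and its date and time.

Biometrics are taken: 02:05 Aug 20, 2001.
The decision is mailed: 02:05 Aug 20, 2001 + 3h40m = 05:45 Aug 20, 2001.
The visa is stamped: 05:45 Aug 20, 2001 + 4h30m = 10:15 Aug 20, 2001.
The petition is filed: 23:25 Aug 19, 2001.
The receipt notice is issued: 23:25 Aug 19, 2001 + 1h15m = 00:40 Aug 20, 2001.
The interview is scheduled: 00:40 Aug 20, 2001 + 4h30m = 05:10 Aug 20, 2001.
Comparing: the visa is stamped at 10:15 Aug 20, 2001 vs the interview is scheduled at 05:10 Aug 20, 2001. Earlier: the interview is scheduled.

The interview is scheduled — 05:10 on 2001-08-20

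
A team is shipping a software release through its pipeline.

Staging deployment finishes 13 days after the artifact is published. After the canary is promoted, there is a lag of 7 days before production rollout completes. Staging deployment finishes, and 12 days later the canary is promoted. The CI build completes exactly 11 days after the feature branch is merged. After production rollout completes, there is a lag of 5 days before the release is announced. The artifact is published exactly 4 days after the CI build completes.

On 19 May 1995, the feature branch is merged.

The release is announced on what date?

The feature branch is merged: May 19, 1995.
The CI build completes: May 19, 1995 + 11 days = May 30, 1995.
The artifact is published: May 30, 1995 + 4 days = Jun 3, 1995.
Staging deployment finishes: Jun 3, 1995 + 13 days = Jun 16, 1995.
The canary is promoted: Jun 16, 1995 + 12 days = Jun 28, 1995.
Production rollout completes: Jun 28, 1995 + 7 days = Jul 5, 1995.
The release is announced: Jul 5, 1995 + 5 days = Jul 10, 1995.

10 July 1995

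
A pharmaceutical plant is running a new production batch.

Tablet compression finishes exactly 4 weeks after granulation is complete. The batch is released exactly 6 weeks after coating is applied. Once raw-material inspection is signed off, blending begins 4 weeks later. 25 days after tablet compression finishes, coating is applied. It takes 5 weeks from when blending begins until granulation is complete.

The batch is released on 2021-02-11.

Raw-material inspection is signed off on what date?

The batch is released: Feb 11, 2021.
Coating is applied: Feb 11, 2021 − 6 weeks = Dec 31, 2020.
Tablet compression finishes: Dec 31, 2020 − 25 days = Dec 6, 2020.
Granulation is complete: Dec 6, 2020 − 4 weeks = Nov 8, 2020.
Blending begins: Nov 8, 2020 − 5 weeks = Oct 4, 2020.
Raw-material inspection is signed off: Oct 4, 2020 − 4 weeks = Sep 6, 2020.

2020-09-06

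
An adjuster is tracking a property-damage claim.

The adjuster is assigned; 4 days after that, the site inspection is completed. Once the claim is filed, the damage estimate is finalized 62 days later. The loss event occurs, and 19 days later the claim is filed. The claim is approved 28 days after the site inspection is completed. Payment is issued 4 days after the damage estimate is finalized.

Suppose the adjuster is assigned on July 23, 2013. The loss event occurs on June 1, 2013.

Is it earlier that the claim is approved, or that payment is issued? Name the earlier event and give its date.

The adjuster is assigned: Jul 23, 2013.
The site inspection is completed: Jul 23, 2013 + 4 days = Jul 27, 2013.
The claim is approved: Jul 27, 2013 + 28 days = Aug 24, 2013.
The loss event occurs: Jun 1, 2013.
The claim is filed: Jun 1, 2013 + 19 days = Jun 20, 2013.
The damage estimate is finalized: Jun 20, 2013 + 62 days = Aug 21, 2013.
Payment is issued: Aug 21, 2013 + 4 days = Aug 25, 2013.
Comparing: the claim is approved on Aug 24, 2013 vs payment is issued on Aug 25, 2013. Earlier: the claim is approved.

The claim is approved — August 24, 2013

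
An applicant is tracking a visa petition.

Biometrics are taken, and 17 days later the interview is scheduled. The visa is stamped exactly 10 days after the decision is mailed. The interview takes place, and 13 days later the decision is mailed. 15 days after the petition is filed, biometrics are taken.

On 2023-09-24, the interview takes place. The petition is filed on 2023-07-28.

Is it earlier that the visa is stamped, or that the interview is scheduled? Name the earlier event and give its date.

The interview takes place: Sep 24, 2023.
The decision is mailed: Sep 24, 2023 + 13 days = Oct 7, 2023.
The visa is stamped: Oct 7, 2023 + 10 days = Oct 17, 2023.
The petition is filed: Jul 28, 2023.
Biometrics are taken: Jul 28, 2023 + 15 days = Aug 12, 2023.
The interview is scheduled: Aug 12, 2023 + 17 days = Aug 29, 2023.
Comparing: the visa is stamped on Oct 17, 2023 vs the interview is scheduled on Aug 29, 2023. Earlier: the interview is scheduled.

The interview is scheduled — 2023-08-29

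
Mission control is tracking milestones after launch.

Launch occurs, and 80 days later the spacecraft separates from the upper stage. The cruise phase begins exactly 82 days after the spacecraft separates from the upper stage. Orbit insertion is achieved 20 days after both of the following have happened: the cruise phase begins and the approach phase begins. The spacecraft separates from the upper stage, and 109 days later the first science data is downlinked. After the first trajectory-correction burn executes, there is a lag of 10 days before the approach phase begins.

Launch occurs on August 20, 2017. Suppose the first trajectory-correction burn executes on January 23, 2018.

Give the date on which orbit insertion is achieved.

Launch occurs: Aug 20, 2017.
The spacecraft separates from the upper stage: Aug 20, 2017 + 80 days = Nov 8, 2017.
The cruise phase begins: Nov 8, 2017 + 82 days = Jan 29, 2018.
The first trajectory-correction burn executes: Jan 23, 2018.
The approach phase begins: Jan 23, 2018 + 10 days = Feb 2, 2018.
Both prerequisites met — the cruise phase begins (Jan 29, 2018), the approach phase begins (Feb 2, 2018); the later is Feb 2, 2018.
Orbit insertion is achieved: Feb 2, 2018 + 20 days = Feb 22, 2018.

February 22, 2018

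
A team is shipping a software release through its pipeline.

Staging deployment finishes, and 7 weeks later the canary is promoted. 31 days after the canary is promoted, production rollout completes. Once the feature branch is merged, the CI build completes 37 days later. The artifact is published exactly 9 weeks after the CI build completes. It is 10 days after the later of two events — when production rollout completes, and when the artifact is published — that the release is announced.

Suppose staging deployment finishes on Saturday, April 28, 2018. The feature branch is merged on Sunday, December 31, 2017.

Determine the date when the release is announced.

Friday, July 27, 2018

Staging deployment finishes: Apr 28, 2018.
The canary is promoted: Apr 28, 2018 + 7 weeks = Jun 16, 2018.
Production rollout completes: Jun 16, 2018 + 31 days = Jul 17, 2018.
The feature branch is merged: Dec 31, 2017.
The CI build completes: Dec 31, 2017 + 37 days = Feb 6, 2018.
The artifact is published: Feb 6, 2018 + 9 weeks = Apr 10, 2018.
Both prerequisites met — production rollout completes (Jul 17, 2018), the artifact is published (Apr 10, 2018); the later is Jul 17, 2018.
The release is announced: Jul 17, 2018 + 10 days = Jul 27, 2018.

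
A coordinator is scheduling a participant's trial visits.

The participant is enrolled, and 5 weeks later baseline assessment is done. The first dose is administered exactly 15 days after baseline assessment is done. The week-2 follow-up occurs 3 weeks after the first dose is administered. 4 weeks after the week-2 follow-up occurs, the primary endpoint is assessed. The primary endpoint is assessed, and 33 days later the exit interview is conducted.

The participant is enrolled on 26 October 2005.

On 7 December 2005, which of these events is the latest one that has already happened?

Baseline assessment is done

The participant is enrolled: Oct 26, 2005.
Baseline assessment is done: Oct 26, 2005 + 5 weeks = Nov 30, 2005.
The first dose is administered: Nov 30, 2005 + 15 days = Dec 15, 2005.
The week-2 follow-up occurs: Dec 15, 2005 + 3 weeks = Jan 5, 2006.
The primary endpoint is assessed: Jan 5, 2006 + 4 weeks = Feb 2, 2006.
The exit interview is conducted: Feb 2, 2006 + 33 days = Mar 7, 2006.
Dec 7, 2005 falls between when baseline assessment is done (Nov 30, 2005) and when the first dose is administered (Dec 15, 2005).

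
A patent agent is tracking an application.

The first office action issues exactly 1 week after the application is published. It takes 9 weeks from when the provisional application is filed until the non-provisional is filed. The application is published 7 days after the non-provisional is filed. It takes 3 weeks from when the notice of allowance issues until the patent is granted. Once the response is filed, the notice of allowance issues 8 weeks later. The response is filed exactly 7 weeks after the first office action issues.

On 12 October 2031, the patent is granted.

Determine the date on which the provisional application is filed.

23 March 2031

The patent is granted: Oct 12, 2031.
The notice of allowance issues: Oct 12, 2031 − 3 weeks = Sep 21, 2031.
The response is filed: Sep 21, 2031 − 8 weeks = Jul 27, 2031.
The first office action issues: Jul 27, 2031 − 7 weeks = Jun 8, 2031.
The application is published: Jun 8, 2031 − 1 week = Jun 1, 2031.
The non-provisional is filed: Jun 1, 2031 − 7 days = May 25, 2031.
The provisional application is filed: May 25, 2031 − 9 weeks = Mar 23, 2031.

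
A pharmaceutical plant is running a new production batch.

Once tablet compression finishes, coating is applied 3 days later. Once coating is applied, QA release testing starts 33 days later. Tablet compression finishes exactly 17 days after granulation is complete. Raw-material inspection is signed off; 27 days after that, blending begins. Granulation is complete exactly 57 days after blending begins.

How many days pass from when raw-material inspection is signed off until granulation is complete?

Causal path: raw-material inspection is signed off → blending begins → granulation is complete.
Total delay along the path: 27 + 57 = 84 days.

84 days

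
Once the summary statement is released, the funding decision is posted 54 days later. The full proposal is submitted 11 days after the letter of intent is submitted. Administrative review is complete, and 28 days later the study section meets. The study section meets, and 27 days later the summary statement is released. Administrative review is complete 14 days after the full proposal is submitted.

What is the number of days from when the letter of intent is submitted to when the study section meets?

Causal path: the letter of intent is submitted → the full proposal is submitted → administrative review is complete → the study section meets.
Total delay along the path: 11 + 14 + 28 = 53 days.

53 days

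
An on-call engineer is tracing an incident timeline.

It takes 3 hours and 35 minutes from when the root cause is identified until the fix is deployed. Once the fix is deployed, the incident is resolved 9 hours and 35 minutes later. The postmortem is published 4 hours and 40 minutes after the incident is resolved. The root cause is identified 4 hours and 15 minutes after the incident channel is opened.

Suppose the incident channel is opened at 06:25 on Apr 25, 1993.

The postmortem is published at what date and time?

The incident channel is opened: 06:25 Apr 25, 1993.
The root cause is identified: 06:25 Apr 25, 1993 + 4h15m = 10:40 Apr 25, 1993.
The fix is deployed: 10:40 Apr 25, 1993 + 3h35m = 14:15 Apr 25, 1993.
The incident is resolved: 14:15 Apr 25, 1993 + 9h35m = 23:50 Apr 25, 1993.
The postmortem is published: 23:50 Apr 25, 1993 + 4h40m = 04:30 Apr 26, 1993.

04:30 on Apr 26, 1993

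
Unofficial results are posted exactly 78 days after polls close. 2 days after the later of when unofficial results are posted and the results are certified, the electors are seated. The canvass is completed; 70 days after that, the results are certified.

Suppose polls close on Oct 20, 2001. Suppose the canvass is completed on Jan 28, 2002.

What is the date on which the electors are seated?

Polls close: Oct 20, 2001.
Unofficial results are posted: Oct 20, 2001 + 78 days = Jan 6, 2002.
The canvass is completed: Jan 28, 2002.
The results are certified: Jan 28, 2002 + 70 days = Apr 8, 2002.
Both prerequisites met — unofficial results are posted (Jan 6, 2002), the results are certified (Apr 8, 2002); the later is Apr 8, 2002.
The electors are seated: Apr 8, 2002 + 2 days = Apr 10, 2002.

Apr 10, 2002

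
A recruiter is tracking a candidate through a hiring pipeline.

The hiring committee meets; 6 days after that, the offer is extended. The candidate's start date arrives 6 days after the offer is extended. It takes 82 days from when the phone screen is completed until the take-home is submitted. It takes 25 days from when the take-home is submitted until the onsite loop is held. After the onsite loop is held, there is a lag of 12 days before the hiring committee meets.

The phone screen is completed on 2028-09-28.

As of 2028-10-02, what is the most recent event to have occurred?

The phone screen is completed: Sep 28, 2028.
The take-home is submitted: Sep 28, 2028 + 82 days = Dec 19, 2028.
The onsite loop is held: Dec 19, 2028 + 25 days = Jan 13, 2029.
The hiring committee meets: Jan 13, 2029 + 12 days = Jan 25, 2029.
The offer is extended: Jan 25, 2029 + 6 days = Jan 31, 2029.
The candidate's start date arrives: Jan 31, 2029 + 6 days = Feb 6, 2029.
Oct 2, 2028 falls between when the phone screen is completed (Sep 28, 2028) and when the take-home is submitted (Dec 19, 2028).

The phone screen is completed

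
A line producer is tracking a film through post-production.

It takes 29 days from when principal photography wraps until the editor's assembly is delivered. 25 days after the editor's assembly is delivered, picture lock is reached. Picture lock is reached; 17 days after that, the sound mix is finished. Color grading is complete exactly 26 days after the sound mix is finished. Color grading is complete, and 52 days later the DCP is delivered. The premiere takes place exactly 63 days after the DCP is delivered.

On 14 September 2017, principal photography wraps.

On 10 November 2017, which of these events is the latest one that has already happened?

Picture lock is reached

Principal photography wraps: Sep 14, 2017.
The editor's assembly is delivered: Sep 14, 2017 + 29 days = Oct 13, 2017.
Picture lock is reached: Oct 13, 2017 + 25 days = Nov 7, 2017.
The sound mix is finished: Nov 7, 2017 + 17 days = Nov 24, 2017.
Color grading is complete: Nov 24, 2017 + 26 days = Dec 20, 2017.
The DCP is delivered: Dec 20, 2017 + 52 days = Feb 10, 2018.
The premiere takes place: Feb 10, 2018 + 63 days = Apr 14, 2018.
Nov 10, 2017 falls between when picture lock is reached (Nov 7, 2017) and when the sound mix is finished (Nov 24, 2017).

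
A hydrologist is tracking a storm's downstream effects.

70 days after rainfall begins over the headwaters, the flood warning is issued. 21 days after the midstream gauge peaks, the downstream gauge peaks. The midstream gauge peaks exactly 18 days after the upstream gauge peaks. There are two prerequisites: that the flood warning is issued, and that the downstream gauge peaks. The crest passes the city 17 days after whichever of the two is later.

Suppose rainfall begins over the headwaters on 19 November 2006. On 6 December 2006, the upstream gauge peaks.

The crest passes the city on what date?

Rainfall begins over the headwaters: Nov 19, 2006.
The flood warning is issued: Nov 19, 2006 + 70 days = Jan 28, 2007.
The upstream gauge peaks: Dec 6, 2006.
The midstream gauge peaks: Dec 6, 2006 + 18 days = Dec 24, 2006.
The downstream gauge peaks: Dec 24, 2006 + 21 days = Jan 14, 2007.
Both prerequisites met — the flood warning is issued (Jan 28, 2007), the downstream gauge peaks (Jan 14, 2007); the later is Jan 28, 2007.
The crest passes the city: Jan 28, 2007 + 17 days = Feb 14, 2007.

14 February 2007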